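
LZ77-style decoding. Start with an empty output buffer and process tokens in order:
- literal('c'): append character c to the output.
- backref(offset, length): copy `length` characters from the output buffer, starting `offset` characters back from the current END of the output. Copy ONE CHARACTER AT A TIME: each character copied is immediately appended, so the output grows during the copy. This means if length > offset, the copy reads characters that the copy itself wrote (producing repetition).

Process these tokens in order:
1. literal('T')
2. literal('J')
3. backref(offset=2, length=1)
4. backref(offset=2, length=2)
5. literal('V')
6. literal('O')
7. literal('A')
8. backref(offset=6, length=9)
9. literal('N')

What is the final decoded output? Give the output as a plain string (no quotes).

Answer: TJTJTVOATJTVOATJTN

Derivation:
Token 1: literal('T'). Output: "T"
Token 2: literal('J'). Output: "TJ"
Token 3: backref(off=2, len=1). Copied 'T' from pos 0. Output: "TJT"
Token 4: backref(off=2, len=2). Copied 'JT' from pos 1. Output: "TJTJT"
Token 5: literal('V'). Output: "TJTJTV"
Token 6: literal('O'). Output: "TJTJTVO"
Token 7: literal('A'). Output: "TJTJTVOA"
Token 8: backref(off=6, len=9) (overlapping!). Copied 'TJTVOATJT' from pos 2. Output: "TJTJTVOATJTVOATJT"
Token 9: literal('N'). Output: "TJTJTVOATJTVOATJTN"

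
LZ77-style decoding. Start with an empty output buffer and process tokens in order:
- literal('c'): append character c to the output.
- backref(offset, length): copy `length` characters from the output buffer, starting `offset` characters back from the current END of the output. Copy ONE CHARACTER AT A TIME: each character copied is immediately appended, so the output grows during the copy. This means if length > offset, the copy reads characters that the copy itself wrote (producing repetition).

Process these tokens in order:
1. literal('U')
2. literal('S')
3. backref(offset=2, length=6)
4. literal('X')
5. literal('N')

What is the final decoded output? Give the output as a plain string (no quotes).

Answer: USUSUSUSXN

Derivation:
Token 1: literal('U'). Output: "U"
Token 2: literal('S'). Output: "US"
Token 3: backref(off=2, len=6) (overlapping!). Copied 'USUSUS' from pos 0. Output: "USUSUSUS"
Token 4: literal('X'). Output: "USUSUSUSX"
Token 5: literal('N'). Output: "USUSUSUSXN"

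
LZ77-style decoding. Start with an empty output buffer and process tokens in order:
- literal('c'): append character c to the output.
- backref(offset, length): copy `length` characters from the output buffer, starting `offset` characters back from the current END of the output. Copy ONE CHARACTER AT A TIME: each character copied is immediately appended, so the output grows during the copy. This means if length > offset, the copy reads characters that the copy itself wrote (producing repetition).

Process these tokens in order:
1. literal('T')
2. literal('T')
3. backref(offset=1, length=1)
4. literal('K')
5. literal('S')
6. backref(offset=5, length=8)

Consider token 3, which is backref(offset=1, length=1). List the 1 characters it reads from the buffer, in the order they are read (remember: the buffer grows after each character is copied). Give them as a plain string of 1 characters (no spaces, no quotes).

Answer: T

Derivation:
Token 1: literal('T'). Output: "T"
Token 2: literal('T'). Output: "TT"
Token 3: backref(off=1, len=1). Buffer before: "TT" (len 2)
  byte 1: read out[1]='T', append. Buffer now: "TTT"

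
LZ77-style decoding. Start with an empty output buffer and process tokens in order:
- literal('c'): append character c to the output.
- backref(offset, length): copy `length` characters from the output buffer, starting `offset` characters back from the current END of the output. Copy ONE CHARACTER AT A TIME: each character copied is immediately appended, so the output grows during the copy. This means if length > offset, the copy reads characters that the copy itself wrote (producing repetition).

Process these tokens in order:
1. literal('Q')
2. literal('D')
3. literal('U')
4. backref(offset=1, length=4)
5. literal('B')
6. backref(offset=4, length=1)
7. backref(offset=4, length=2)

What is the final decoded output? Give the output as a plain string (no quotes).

Answer: QDUUUUUBUUU

Derivation:
Token 1: literal('Q'). Output: "Q"
Token 2: literal('D'). Output: "QD"
Token 3: literal('U'). Output: "QDU"
Token 4: backref(off=1, len=4) (overlapping!). Copied 'UUUU' from pos 2. Output: "QDUUUUU"
Token 5: literal('B'). Output: "QDUUUUUB"
Token 6: backref(off=4, len=1). Copied 'U' from pos 4. Output: "QDUUUUUBU"
Token 7: backref(off=4, len=2). Copied 'UU' from pos 5. Output: "QDUUUUUBUUU"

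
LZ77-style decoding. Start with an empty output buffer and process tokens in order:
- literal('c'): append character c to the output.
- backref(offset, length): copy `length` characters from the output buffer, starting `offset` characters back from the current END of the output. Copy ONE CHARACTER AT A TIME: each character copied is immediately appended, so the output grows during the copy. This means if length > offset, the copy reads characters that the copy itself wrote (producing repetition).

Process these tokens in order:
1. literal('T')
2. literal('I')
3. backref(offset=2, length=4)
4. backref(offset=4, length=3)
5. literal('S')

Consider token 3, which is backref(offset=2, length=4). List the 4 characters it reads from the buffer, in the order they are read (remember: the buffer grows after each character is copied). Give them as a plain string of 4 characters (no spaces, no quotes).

Answer: TITI

Derivation:
Token 1: literal('T'). Output: "T"
Token 2: literal('I'). Output: "TI"
Token 3: backref(off=2, len=4). Buffer before: "TI" (len 2)
  byte 1: read out[0]='T', append. Buffer now: "TIT"
  byte 2: read out[1]='I', append. Buffer now: "TITI"
  byte 3: read out[2]='T', append. Buffer now: "TITIT"
  byte 4: read out[3]='I', append. Buffer now: "TITITI"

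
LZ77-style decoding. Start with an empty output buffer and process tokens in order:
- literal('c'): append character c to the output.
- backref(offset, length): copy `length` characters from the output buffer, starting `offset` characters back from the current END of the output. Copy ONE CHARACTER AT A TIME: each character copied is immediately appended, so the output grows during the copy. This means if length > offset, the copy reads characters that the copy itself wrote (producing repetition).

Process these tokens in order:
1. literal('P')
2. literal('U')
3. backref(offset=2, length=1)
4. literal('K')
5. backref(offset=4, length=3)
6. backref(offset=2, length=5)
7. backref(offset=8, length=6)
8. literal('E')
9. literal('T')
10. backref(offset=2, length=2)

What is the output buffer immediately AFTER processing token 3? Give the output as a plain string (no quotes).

Answer: PUP

Derivation:
Token 1: literal('P'). Output: "P"
Token 2: literal('U'). Output: "PU"
Token 3: backref(off=2, len=1). Copied 'P' from pos 0. Output: "PUP"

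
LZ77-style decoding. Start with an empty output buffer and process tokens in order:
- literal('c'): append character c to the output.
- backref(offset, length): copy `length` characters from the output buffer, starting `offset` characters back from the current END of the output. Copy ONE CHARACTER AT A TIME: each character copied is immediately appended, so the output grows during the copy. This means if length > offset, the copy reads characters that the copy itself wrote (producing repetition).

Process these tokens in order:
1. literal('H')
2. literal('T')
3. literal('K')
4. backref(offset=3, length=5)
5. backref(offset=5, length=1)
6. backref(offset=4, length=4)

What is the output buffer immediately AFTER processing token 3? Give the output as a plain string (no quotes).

Token 1: literal('H'). Output: "H"
Token 2: literal('T'). Output: "HT"
Token 3: literal('K'). Output: "HTK"

Answer: HTK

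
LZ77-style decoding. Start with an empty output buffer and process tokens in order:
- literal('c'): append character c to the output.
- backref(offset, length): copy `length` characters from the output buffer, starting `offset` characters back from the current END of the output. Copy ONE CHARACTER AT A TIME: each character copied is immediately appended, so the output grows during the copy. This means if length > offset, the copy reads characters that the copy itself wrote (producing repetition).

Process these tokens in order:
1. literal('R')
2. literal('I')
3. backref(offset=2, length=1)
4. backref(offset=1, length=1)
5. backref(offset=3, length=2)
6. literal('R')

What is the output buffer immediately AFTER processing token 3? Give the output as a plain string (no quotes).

Answer: RIR

Derivation:
Token 1: literal('R'). Output: "R"
Token 2: literal('I'). Output: "RI"
Token 3: backref(off=2, len=1). Copied 'R' from pos 0. Output: "RIR"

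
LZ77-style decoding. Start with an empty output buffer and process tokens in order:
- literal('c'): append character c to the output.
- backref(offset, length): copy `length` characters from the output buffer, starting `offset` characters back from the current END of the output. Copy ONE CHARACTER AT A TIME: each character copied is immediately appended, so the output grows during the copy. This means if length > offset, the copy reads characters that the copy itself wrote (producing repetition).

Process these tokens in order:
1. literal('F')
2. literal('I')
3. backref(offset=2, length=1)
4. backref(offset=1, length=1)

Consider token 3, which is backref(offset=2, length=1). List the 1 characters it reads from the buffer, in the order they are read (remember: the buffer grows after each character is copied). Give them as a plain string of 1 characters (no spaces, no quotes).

Answer: F

Derivation:
Token 1: literal('F'). Output: "F"
Token 2: literal('I'). Output: "FI"
Token 3: backref(off=2, len=1). Buffer before: "FI" (len 2)
  byte 1: read out[0]='F', append. Buffer now: "FIF"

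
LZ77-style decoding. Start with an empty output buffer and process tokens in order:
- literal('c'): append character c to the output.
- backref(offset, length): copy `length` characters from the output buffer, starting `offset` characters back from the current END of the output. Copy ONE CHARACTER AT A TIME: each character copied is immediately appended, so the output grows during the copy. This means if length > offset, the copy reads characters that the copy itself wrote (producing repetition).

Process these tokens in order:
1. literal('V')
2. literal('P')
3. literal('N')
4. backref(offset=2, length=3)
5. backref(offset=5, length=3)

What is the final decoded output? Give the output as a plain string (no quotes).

Token 1: literal('V'). Output: "V"
Token 2: literal('P'). Output: "VP"
Token 3: literal('N'). Output: "VPN"
Token 4: backref(off=2, len=3) (overlapping!). Copied 'PNP' from pos 1. Output: "VPNPNP"
Token 5: backref(off=5, len=3). Copied 'PNP' from pos 1. Output: "VPNPNPPNP"

Answer: VPNPNPPNP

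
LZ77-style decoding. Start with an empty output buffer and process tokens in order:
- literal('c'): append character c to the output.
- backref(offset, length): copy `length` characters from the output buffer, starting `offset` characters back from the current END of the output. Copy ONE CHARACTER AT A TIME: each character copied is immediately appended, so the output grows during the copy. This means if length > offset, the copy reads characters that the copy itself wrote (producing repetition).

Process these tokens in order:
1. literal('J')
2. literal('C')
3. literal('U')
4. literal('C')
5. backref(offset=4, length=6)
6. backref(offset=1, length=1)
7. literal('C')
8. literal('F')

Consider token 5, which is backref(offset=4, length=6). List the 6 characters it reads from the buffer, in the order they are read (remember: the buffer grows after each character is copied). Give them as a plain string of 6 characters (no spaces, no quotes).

Token 1: literal('J'). Output: "J"
Token 2: literal('C'). Output: "JC"
Token 3: literal('U'). Output: "JCU"
Token 4: literal('C'). Output: "JCUC"
Token 5: backref(off=4, len=6). Buffer before: "JCUC" (len 4)
  byte 1: read out[0]='J', append. Buffer now: "JCUCJ"
  byte 2: read out[1]='C', append. Buffer now: "JCUCJC"
  byte 3: read out[2]='U', append. Buffer now: "JCUCJCU"
  byte 4: read out[3]='C', append. Buffer now: "JCUCJCUC"
  byte 5: read out[4]='J', append. Buffer now: "JCUCJCUCJ"
  byte 6: read out[5]='C', append. Buffer now: "JCUCJCUCJC"

Answer: JCUCJC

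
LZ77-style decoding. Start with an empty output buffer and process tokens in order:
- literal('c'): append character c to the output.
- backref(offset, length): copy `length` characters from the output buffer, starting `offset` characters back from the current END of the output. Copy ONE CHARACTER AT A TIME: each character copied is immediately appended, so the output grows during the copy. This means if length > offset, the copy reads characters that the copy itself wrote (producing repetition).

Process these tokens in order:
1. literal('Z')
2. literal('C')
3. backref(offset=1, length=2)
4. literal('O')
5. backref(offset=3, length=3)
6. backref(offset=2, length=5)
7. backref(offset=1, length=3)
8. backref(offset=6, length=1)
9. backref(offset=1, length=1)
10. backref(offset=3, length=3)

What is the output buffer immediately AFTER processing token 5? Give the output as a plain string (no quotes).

Token 1: literal('Z'). Output: "Z"
Token 2: literal('C'). Output: "ZC"
Token 3: backref(off=1, len=2) (overlapping!). Copied 'CC' from pos 1. Output: "ZCCC"
Token 4: literal('O'). Output: "ZCCCO"
Token 5: backref(off=3, len=3). Copied 'CCO' from pos 2. Output: "ZCCCOCCO"

Answer: ZCCCOCCO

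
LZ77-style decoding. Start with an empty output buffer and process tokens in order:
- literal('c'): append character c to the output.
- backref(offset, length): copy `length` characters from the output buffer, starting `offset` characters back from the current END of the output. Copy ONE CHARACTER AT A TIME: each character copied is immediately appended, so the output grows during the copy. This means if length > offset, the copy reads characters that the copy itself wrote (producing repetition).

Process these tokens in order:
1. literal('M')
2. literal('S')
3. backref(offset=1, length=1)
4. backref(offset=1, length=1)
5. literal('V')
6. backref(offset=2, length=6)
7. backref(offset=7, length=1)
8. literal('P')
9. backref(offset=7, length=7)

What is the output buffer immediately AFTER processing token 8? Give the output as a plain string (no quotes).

Token 1: literal('M'). Output: "M"
Token 2: literal('S'). Output: "MS"
Token 3: backref(off=1, len=1). Copied 'S' from pos 1. Output: "MSS"
Token 4: backref(off=1, len=1). Copied 'S' from pos 2. Output: "MSSS"
Token 5: literal('V'). Output: "MSSSV"
Token 6: backref(off=2, len=6) (overlapping!). Copied 'SVSVSV' from pos 3. Output: "MSSSVSVSVSV"
Token 7: backref(off=7, len=1). Copied 'V' from pos 4. Output: "MSSSVSVSVSVV"
Token 8: literal('P'). Output: "MSSSVSVSVSVVP"

Answer: MSSSVSVSVSVVP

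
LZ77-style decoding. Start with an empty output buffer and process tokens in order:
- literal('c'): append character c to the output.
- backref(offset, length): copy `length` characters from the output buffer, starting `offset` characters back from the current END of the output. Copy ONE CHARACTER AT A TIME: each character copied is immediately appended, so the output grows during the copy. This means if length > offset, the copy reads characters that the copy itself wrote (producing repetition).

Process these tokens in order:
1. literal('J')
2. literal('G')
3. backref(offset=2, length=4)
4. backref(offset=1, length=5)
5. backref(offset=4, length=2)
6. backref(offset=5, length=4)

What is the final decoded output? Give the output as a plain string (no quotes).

Answer: JGJGJGGGGGGGGGGGG

Derivation:
Token 1: literal('J'). Output: "J"
Token 2: literal('G'). Output: "JG"
Token 3: backref(off=2, len=4) (overlapping!). Copied 'JGJG' from pos 0. Output: "JGJGJG"
Token 4: backref(off=1, len=5) (overlapping!). Copied 'GGGGG' from pos 5. Output: "JGJGJGGGGGG"
Token 5: backref(off=4, len=2). Copied 'GG' from pos 7. Output: "JGJGJGGGGGGGG"
Token 6: backref(off=5, len=4). Copied 'GGGG' from pos 8. Output: "JGJGJGGGGGGGGGGGG"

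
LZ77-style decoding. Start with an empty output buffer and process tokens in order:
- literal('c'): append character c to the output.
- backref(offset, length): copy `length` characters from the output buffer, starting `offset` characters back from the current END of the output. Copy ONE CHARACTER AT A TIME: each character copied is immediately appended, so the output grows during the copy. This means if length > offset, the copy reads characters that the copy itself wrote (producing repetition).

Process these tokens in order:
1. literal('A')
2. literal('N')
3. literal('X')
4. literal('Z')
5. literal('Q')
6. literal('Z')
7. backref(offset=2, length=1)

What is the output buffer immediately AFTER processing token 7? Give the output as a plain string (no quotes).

Token 1: literal('A'). Output: "A"
Token 2: literal('N'). Output: "AN"
Token 3: literal('X'). Output: "ANX"
Token 4: literal('Z'). Output: "ANXZ"
Token 5: literal('Q'). Output: "ANXZQ"
Token 6: literal('Z'). Output: "ANXZQZ"
Token 7: backref(off=2, len=1). Copied 'Q' from pos 4. Output: "ANXZQZQ"

Answer: ANXZQZQ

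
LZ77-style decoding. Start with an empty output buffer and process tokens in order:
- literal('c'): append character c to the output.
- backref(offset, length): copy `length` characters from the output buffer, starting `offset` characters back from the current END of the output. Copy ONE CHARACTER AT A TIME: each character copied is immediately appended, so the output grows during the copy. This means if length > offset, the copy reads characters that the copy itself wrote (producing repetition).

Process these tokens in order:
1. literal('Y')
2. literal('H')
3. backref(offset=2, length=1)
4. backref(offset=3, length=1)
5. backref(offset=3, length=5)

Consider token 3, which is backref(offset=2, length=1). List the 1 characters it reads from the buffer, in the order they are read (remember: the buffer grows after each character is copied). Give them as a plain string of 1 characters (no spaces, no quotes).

Answer: Y

Derivation:
Token 1: literal('Y'). Output: "Y"
Token 2: literal('H'). Output: "YH"
Token 3: backref(off=2, len=1). Buffer before: "YH" (len 2)
  byte 1: read out[0]='Y', append. Buffer now: "YHY"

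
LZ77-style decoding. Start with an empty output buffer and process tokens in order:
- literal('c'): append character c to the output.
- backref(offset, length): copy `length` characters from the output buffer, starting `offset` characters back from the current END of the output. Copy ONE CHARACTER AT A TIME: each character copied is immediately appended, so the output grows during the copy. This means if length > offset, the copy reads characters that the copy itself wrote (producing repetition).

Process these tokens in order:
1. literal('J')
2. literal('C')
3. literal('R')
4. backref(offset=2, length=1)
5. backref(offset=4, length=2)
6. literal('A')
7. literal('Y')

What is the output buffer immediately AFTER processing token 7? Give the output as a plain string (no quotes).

Answer: JCRCJCAY

Derivation:
Token 1: literal('J'). Output: "J"
Token 2: literal('C'). Output: "JC"
Token 3: literal('R'). Output: "JCR"
Token 4: backref(off=2, len=1). Copied 'C' from pos 1. Output: "JCRC"
Token 5: backref(off=4, len=2). Copied 'JC' from pos 0. Output: "JCRCJC"
Token 6: literal('A'). Output: "JCRCJCA"
Token 7: literal('Y'). Output: "JCRCJCAY"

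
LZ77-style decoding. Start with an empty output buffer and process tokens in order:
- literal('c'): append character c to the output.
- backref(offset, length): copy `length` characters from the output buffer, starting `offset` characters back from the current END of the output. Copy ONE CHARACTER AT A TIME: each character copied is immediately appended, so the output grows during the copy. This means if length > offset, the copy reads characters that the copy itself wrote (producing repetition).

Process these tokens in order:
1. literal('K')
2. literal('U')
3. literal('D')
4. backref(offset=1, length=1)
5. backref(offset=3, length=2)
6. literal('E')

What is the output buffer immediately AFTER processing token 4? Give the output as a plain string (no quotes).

Answer: KUDD

Derivation:
Token 1: literal('K'). Output: "K"
Token 2: literal('U'). Output: "KU"
Token 3: literal('D'). Output: "KUD"
Token 4: backref(off=1, len=1). Copied 'D' from pos 2. Output: "KUDD"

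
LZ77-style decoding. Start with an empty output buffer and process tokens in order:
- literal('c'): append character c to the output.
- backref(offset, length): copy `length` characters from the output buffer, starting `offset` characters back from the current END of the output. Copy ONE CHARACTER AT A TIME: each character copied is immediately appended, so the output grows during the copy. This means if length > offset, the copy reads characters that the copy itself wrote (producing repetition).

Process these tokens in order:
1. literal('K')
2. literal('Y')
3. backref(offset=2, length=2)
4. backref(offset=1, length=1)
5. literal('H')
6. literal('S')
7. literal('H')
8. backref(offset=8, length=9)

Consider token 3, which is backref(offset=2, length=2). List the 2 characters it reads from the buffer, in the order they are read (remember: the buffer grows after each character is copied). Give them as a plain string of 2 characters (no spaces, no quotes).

Token 1: literal('K'). Output: "K"
Token 2: literal('Y'). Output: "KY"
Token 3: backref(off=2, len=2). Buffer before: "KY" (len 2)
  byte 1: read out[0]='K', append. Buffer now: "KYK"
  byte 2: read out[1]='Y', append. Buffer now: "KYKY"

Answer: KY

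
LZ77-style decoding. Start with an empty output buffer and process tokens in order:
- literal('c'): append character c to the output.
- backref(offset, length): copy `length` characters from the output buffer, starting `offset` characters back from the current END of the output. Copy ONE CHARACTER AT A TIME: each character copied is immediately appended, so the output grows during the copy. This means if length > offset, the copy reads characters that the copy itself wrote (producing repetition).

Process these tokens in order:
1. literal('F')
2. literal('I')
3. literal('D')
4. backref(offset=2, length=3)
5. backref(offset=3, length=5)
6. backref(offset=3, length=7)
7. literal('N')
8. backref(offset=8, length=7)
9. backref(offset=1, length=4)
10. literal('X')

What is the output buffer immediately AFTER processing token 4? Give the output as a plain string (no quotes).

Token 1: literal('F'). Output: "F"
Token 2: literal('I'). Output: "FI"
Token 3: literal('D'). Output: "FID"
Token 4: backref(off=2, len=3) (overlapping!). Copied 'IDI' from pos 1. Output: "FIDIDI"

Answer: FIDIDI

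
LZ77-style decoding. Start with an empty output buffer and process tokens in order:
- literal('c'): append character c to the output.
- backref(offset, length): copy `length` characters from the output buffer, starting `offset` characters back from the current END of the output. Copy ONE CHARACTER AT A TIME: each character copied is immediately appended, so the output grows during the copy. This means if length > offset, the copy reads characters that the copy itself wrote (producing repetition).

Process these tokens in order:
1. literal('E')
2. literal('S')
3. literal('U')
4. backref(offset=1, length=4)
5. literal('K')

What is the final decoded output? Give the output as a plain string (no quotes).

Answer: ESUUUUUK

Derivation:
Token 1: literal('E'). Output: "E"
Token 2: literal('S'). Output: "ES"
Token 3: literal('U'). Output: "ESU"
Token 4: backref(off=1, len=4) (overlapping!). Copied 'UUUU' from pos 2. Output: "ESUUUUU"
Token 5: literal('K'). Output: "ESUUUUUK"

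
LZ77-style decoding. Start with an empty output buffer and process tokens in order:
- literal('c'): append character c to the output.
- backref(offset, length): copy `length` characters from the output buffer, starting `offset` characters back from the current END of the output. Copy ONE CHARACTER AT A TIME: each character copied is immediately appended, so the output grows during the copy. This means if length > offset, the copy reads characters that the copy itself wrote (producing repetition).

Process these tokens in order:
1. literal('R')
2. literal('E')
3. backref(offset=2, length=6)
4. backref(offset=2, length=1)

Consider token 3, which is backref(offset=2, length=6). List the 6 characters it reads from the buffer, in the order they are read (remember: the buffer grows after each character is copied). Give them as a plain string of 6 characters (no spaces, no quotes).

Token 1: literal('R'). Output: "R"
Token 2: literal('E'). Output: "RE"
Token 3: backref(off=2, len=6). Buffer before: "RE" (len 2)
  byte 1: read out[0]='R', append. Buffer now: "RER"
  byte 2: read out[1]='E', append. Buffer now: "RERE"
  byte 3: read out[2]='R', append. Buffer now: "RERER"
  byte 4: read out[3]='E', append. Buffer now: "RERERE"
  byte 5: read out[4]='R', append. Buffer now: "RERERER"
  byte 6: read out[5]='E', append. Buffer now: "RERERERE"

Answer: RERERE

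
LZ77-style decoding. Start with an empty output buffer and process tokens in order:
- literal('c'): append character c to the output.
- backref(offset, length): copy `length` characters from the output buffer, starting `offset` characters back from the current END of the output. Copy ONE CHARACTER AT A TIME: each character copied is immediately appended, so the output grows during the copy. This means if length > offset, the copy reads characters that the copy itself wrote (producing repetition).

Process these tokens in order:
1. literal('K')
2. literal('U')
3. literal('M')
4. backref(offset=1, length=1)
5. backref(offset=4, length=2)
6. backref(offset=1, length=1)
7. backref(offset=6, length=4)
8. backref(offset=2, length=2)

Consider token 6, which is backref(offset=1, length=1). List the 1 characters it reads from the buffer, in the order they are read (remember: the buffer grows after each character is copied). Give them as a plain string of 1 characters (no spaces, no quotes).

Answer: U

Derivation:
Token 1: literal('K'). Output: "K"
Token 2: literal('U'). Output: "KU"
Token 3: literal('M'). Output: "KUM"
Token 4: backref(off=1, len=1). Copied 'M' from pos 2. Output: "KUMM"
Token 5: backref(off=4, len=2). Copied 'KU' from pos 0. Output: "KUMMKU"
Token 6: backref(off=1, len=1). Buffer before: "KUMMKU" (len 6)
  byte 1: read out[5]='U', append. Buffer now: "KUMMKUU"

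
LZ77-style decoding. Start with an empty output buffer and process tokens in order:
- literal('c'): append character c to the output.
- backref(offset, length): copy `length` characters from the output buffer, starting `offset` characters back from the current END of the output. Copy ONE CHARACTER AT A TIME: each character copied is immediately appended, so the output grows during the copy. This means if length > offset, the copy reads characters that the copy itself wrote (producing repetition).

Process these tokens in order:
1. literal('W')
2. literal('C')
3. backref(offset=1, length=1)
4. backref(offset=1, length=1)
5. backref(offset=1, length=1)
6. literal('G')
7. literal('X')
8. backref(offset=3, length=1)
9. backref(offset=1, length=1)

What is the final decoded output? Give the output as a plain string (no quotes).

Answer: WCCCCGXCC

Derivation:
Token 1: literal('W'). Output: "W"
Token 2: literal('C'). Output: "WC"
Token 3: backref(off=1, len=1). Copied 'C' from pos 1. Output: "WCC"
Token 4: backref(off=1, len=1). Copied 'C' from pos 2. Output: "WCCC"
Token 5: backref(off=1, len=1). Copied 'C' from pos 3. Output: "WCCCC"
Token 6: literal('G'). Output: "WCCCCG"
Token 7: literal('X'). Output: "WCCCCGX"
Token 8: backref(off=3, len=1). Copied 'C' from pos 4. Output: "WCCCCGXC"
Token 9: backref(off=1, len=1). Copied 'C' from pos 7. Output: "WCCCCGXCC"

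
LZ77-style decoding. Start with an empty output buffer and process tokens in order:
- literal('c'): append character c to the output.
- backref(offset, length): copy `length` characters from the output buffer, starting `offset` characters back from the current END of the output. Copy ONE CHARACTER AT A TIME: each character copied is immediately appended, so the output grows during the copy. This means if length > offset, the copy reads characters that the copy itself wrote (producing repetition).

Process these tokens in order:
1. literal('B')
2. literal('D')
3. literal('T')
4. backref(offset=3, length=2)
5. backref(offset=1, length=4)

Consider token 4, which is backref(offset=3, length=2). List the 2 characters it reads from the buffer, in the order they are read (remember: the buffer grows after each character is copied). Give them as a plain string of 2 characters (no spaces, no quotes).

Token 1: literal('B'). Output: "B"
Token 2: literal('D'). Output: "BD"
Token 3: literal('T'). Output: "BDT"
Token 4: backref(off=3, len=2). Buffer before: "BDT" (len 3)
  byte 1: read out[0]='B', append. Buffer now: "BDTB"
  byte 2: read out[1]='D', append. Buffer now: "BDTBD"

Answer: BD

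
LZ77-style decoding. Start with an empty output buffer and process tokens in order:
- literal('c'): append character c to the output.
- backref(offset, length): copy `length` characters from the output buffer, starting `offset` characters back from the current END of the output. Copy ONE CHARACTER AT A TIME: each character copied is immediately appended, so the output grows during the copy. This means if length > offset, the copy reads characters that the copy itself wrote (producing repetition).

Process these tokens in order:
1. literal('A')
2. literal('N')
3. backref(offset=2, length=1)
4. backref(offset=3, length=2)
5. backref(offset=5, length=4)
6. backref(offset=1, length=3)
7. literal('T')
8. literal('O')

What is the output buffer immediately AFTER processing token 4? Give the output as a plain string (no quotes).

Answer: ANAAN

Derivation:
Token 1: literal('A'). Output: "A"
Token 2: literal('N'). Output: "AN"
Token 3: backref(off=2, len=1). Copied 'A' from pos 0. Output: "ANA"
Token 4: backref(off=3, len=2). Copied 'AN' from pos 0. Output: "ANAAN"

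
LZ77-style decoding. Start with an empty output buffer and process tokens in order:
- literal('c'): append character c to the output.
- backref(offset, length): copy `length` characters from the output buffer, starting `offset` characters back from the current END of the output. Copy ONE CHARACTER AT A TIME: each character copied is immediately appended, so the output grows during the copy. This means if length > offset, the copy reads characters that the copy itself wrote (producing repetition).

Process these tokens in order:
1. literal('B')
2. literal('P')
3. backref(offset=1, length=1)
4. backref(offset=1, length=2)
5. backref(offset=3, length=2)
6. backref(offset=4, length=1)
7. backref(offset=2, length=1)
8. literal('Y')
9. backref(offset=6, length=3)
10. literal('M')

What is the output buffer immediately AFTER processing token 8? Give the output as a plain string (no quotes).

Token 1: literal('B'). Output: "B"
Token 2: literal('P'). Output: "BP"
Token 3: backref(off=1, len=1). Copied 'P' from pos 1. Output: "BPP"
Token 4: backref(off=1, len=2) (overlapping!). Copied 'PP' from pos 2. Output: "BPPPP"
Token 5: backref(off=3, len=2). Copied 'PP' from pos 2. Output: "BPPPPPP"
Token 6: backref(off=4, len=1). Copied 'P' from pos 3. Output: "BPPPPPPP"
Token 7: backref(off=2, len=1). Copied 'P' from pos 6. Output: "BPPPPPPPP"
Token 8: literal('Y'). Output: "BPPPPPPPPY"

Answer: BPPPPPPPPY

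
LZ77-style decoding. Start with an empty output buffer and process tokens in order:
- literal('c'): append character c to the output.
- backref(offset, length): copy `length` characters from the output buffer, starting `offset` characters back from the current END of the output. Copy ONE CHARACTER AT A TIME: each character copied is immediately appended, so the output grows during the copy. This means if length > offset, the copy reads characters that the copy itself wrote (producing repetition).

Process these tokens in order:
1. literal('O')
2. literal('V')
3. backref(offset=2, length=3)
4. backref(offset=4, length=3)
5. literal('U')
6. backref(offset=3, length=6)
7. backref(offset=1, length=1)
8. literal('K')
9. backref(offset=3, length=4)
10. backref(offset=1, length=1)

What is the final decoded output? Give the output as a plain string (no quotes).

Answer: OVOVOVOVUOVUOVUUKUUKUU

Derivation:
Token 1: literal('O'). Output: "O"
Token 2: literal('V'). Output: "OV"
Token 3: backref(off=2, len=3) (overlapping!). Copied 'OVO' from pos 0. Output: "OVOVO"
Token 4: backref(off=4, len=3). Copied 'VOV' from pos 1. Output: "OVOVOVOV"
Token 5: literal('U'). Output: "OVOVOVOVU"
Token 6: backref(off=3, len=6) (overlapping!). Copied 'OVUOVU' from pos 6. Output: "OVOVOVOVUOVUOVU"
Token 7: backref(off=1, len=1). Copied 'U' from pos 14. Output: "OVOVOVOVUOVUOVUU"
Token 8: literal('K'). Output: "OVOVOVOVUOVUOVUUK"
Token 9: backref(off=3, len=4) (overlapping!). Copied 'UUKU' from pos 14. Output: "OVOVOVOVUOVUOVUUKUUKU"
Token 10: backref(off=1, len=1). Copied 'U' from pos 20. Output: "OVOVOVOVUOVUOVUUKUUKUU"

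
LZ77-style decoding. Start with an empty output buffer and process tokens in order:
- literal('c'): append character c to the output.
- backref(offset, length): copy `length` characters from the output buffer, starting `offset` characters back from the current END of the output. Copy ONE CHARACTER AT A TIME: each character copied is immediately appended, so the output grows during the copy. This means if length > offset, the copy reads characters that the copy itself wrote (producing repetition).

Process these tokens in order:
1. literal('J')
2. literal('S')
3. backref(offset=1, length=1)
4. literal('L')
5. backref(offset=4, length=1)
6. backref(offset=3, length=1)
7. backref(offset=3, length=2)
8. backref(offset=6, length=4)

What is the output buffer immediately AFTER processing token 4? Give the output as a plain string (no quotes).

Answer: JSSL

Derivation:
Token 1: literal('J'). Output: "J"
Token 2: literal('S'). Output: "JS"
Token 3: backref(off=1, len=1). Copied 'S' from pos 1. Output: "JSS"
Token 4: literal('L'). Output: "JSSL"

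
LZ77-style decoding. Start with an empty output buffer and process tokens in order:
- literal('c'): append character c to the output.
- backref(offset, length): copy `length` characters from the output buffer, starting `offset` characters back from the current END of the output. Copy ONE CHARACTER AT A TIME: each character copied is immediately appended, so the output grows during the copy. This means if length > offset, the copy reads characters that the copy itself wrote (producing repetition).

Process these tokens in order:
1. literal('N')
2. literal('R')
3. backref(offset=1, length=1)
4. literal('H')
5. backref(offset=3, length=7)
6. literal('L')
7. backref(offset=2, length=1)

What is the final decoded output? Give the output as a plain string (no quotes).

Answer: NRRHRRHRRHRLR

Derivation:
Token 1: literal('N'). Output: "N"
Token 2: literal('R'). Output: "NR"
Token 3: backref(off=1, len=1). Copied 'R' from pos 1. Output: "NRR"
Token 4: literal('H'). Output: "NRRH"
Token 5: backref(off=3, len=7) (overlapping!). Copied 'RRHRRHR' from pos 1. Output: "NRRHRRHRRHR"
Token 6: literal('L'). Output: "NRRHRRHRRHRL"
Token 7: backref(off=2, len=1). Copied 'R' from pos 10. Output: "NRRHRRHRRHRLR"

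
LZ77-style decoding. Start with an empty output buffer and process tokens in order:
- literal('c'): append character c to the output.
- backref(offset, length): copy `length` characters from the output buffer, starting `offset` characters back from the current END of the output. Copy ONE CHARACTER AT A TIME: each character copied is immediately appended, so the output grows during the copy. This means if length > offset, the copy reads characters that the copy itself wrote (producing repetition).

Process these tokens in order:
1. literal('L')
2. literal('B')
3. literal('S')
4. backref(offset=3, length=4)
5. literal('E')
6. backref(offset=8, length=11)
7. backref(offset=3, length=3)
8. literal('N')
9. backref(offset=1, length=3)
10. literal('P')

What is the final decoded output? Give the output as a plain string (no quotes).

Token 1: literal('L'). Output: "L"
Token 2: literal('B'). Output: "LB"
Token 3: literal('S'). Output: "LBS"
Token 4: backref(off=3, len=4) (overlapping!). Copied 'LBSL' from pos 0. Output: "LBSLBSL"
Token 5: literal('E'). Output: "LBSLBSLE"
Token 6: backref(off=8, len=11) (overlapping!). Copied 'LBSLBSLELBS' from pos 0. Output: "LBSLBSLELBSLBSLELBS"
Token 7: backref(off=3, len=3). Copied 'LBS' from pos 16. Output: "LBSLBSLELBSLBSLELBSLBS"
Token 8: literal('N'). Output: "LBSLBSLELBSLBSLELBSLBSN"
Token 9: backref(off=1, len=3) (overlapping!). Copied 'NNN' from pos 22. Output: "LBSLBSLELBSLBSLELBSLBSNNNN"
Token 10: literal('P'). Output: "LBSLBSLELBSLBSLELBSLBSNNNNP"

Answer: LBSLBSLELBSLBSLELBSLBSNNNNP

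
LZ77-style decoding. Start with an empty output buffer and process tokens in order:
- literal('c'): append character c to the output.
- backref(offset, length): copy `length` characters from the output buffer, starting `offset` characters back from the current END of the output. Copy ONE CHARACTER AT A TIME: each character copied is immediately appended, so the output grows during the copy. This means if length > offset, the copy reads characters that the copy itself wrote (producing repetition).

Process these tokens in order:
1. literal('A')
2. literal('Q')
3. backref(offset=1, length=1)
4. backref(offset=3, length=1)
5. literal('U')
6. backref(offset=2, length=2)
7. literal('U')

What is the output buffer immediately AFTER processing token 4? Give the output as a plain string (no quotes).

Token 1: literal('A'). Output: "A"
Token 2: literal('Q'). Output: "AQ"
Token 3: backref(off=1, len=1). Copied 'Q' from pos 1. Output: "AQQ"
Token 4: backref(off=3, len=1). Copied 'A' from pos 0. Output: "AQQA"

Answer: AQQA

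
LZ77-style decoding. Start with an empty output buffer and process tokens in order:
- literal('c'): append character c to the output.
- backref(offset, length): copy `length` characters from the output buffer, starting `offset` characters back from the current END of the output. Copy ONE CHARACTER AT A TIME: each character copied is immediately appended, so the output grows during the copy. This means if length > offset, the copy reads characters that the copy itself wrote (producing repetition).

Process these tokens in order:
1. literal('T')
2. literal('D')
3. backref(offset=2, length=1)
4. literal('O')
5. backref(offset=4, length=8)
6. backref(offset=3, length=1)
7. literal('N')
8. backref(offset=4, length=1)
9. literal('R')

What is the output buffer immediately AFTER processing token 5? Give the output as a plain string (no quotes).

Answer: TDTOTDTOTDTO

Derivation:
Token 1: literal('T'). Output: "T"
Token 2: literal('D'). Output: "TD"
Token 3: backref(off=2, len=1). Copied 'T' from pos 0. Output: "TDT"
Token 4: literal('O'). Output: "TDTO"
Token 5: backref(off=4, len=8) (overlapping!). Copied 'TDTOTDTO' from pos 0. Output: "TDTOTDTOTDTO"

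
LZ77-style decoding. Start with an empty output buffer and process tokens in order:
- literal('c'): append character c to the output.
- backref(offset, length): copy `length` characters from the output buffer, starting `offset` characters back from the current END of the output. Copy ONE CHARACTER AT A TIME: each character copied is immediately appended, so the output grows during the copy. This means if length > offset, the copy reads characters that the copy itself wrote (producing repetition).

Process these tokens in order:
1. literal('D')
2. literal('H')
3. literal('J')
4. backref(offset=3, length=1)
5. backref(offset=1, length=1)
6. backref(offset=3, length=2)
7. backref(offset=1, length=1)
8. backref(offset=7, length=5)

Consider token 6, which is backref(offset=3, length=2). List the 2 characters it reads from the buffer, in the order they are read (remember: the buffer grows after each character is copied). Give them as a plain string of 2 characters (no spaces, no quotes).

Token 1: literal('D'). Output: "D"
Token 2: literal('H'). Output: "DH"
Token 3: literal('J'). Output: "DHJ"
Token 4: backref(off=3, len=1). Copied 'D' from pos 0. Output: "DHJD"
Token 5: backref(off=1, len=1). Copied 'D' from pos 3. Output: "DHJDD"
Token 6: backref(off=3, len=2). Buffer before: "DHJDD" (len 5)
  byte 1: read out[2]='J', append. Buffer now: "DHJDDJ"
  byte 2: read out[3]='D', append. Buffer now: "DHJDDJD"

Answer: JD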